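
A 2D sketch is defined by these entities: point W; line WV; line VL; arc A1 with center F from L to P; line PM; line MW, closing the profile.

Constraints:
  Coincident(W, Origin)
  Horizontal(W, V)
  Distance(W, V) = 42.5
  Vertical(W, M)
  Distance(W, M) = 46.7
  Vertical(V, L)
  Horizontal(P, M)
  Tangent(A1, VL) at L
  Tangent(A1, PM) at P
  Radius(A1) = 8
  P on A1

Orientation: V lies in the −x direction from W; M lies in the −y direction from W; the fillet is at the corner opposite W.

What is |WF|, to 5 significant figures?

51.845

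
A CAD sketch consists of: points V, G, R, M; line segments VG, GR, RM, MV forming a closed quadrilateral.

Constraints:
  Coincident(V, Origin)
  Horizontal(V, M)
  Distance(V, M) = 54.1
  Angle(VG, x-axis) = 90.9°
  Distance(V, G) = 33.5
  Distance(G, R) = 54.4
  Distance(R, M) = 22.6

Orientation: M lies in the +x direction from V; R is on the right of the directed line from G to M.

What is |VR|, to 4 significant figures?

34.59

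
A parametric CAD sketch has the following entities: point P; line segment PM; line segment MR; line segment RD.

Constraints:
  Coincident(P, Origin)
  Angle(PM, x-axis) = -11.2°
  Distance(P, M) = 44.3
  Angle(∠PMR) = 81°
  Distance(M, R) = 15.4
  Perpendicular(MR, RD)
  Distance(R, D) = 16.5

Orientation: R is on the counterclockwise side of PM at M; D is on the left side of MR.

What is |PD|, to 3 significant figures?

28.5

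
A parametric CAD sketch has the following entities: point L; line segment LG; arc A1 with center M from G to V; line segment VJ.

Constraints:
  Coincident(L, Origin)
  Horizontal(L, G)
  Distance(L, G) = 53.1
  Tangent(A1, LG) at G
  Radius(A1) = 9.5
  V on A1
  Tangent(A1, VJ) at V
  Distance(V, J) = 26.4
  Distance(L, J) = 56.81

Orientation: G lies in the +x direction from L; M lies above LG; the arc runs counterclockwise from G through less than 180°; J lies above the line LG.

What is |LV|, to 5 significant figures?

62.442

Checks: |MV| = 9.500 ✓; ∠(MV, VJ) = 90.00° ✓; |VJ| = 26.40 ✓; |LJ| = 56.81 ✓.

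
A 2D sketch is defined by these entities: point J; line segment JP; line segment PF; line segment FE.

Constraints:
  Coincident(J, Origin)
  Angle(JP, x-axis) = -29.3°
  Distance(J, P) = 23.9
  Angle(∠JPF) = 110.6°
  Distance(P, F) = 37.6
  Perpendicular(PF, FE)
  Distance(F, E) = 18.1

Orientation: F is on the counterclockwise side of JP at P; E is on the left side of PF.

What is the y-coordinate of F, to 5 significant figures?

12.523

J is at the origin; JP runs at -29.3° with length 23.9, so P = 23.9·(cos -29.3°, sin -29.3°) = (20.842, -11.696). ∠JPF = 110.6°, so PF runs at -29.3° + (180° − 110.6°) = 40.100° from the x-axis; with |PF| = 37.6, F = P + 37.6·(cos 40.100°, sin 40.100°) = (49.604, 12.523). So F.y = 12.523.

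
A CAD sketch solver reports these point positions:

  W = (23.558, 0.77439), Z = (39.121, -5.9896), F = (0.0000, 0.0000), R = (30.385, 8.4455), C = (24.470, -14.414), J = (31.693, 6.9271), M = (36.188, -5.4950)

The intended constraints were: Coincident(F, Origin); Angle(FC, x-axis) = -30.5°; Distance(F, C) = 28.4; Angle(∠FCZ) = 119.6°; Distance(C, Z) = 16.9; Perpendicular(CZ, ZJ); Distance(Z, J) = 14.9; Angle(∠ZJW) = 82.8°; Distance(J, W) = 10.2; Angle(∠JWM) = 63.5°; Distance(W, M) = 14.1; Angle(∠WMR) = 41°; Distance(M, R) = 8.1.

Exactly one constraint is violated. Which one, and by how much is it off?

Distance(M, R) = 8.1 — off by 7.00.

F = (0.00, 0.00) ✓; FC at -30.50° ✓; |FC| = 28.40 ✓; ∠FCZ = 119.6° ✓; |CZ| = 16.90 ✓; ∠(CZ, ZJ) = 90.00° ✓; |ZJ| = 14.90 ✓; ∠ZJW = 82.80° ✓; |JW| = 10.20 ✓; ∠JWM = 63.50° ✓; |WM| = 14.10 ✓; ∠WMR = 41.00° ✓; |MR| = 15.10 ✗.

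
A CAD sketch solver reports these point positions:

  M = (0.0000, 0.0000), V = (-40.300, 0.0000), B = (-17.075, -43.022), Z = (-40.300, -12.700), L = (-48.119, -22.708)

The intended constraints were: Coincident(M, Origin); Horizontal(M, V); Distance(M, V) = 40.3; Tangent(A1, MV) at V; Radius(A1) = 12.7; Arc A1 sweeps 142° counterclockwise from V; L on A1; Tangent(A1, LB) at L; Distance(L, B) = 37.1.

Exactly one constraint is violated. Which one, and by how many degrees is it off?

Tangent(A1, LB) at L — off by 4.80°.

M = (0.00, 0.00) ✓; M.y = 0.00, V.y = 0.00 ✓; |MV| = 40.30 ✓; ∠(ZV, VM) = 90.00° ✓; |ZV| = 12.70 ✓; bearing(Z→L) − bearing(Z→V) = 142.0° ✓; |ZL| = 12.70 ✓; ∠(ZL, LB) = 85.20° ✗; |LB| = 37.10 ✓.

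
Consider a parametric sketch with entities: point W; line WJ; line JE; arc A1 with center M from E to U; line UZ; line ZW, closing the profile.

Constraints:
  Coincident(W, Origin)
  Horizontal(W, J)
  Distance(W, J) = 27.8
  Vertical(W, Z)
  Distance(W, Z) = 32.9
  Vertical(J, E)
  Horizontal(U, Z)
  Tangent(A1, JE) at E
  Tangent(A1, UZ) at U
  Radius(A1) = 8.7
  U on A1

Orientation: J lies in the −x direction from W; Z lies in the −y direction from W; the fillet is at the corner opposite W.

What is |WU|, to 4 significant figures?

38.04

W is at the origin; W and J share the same y with |WJ| = 27.8 and J on the −x side, so J = (-27.80, 0.000). W and Z share the same x with |WZ| = 32.9 and Z on the −y side, so Z = (0.000, -32.90). The virtual corner opposite W is at (-27.80, -32.90). A1 meets JE tangentially, so ME is at right angles to JE and tangency of A1 to UZ means the radius MU is perpendicular to UZ, with radius 8.7, so the center M sits 8.7 in from both sides at M = (-19.10, -24.20). That places the tangent points at E = (-27.80, -24.20) on JE and U = (-19.10, -32.90) on UZ. Then |WU| = |U − W| = 38.04.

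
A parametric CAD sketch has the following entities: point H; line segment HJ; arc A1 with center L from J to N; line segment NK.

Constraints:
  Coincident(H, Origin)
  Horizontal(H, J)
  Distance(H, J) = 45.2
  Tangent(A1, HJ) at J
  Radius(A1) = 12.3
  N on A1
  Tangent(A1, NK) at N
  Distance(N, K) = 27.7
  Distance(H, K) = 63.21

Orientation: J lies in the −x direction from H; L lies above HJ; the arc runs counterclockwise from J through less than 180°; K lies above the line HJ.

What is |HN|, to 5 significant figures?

38.600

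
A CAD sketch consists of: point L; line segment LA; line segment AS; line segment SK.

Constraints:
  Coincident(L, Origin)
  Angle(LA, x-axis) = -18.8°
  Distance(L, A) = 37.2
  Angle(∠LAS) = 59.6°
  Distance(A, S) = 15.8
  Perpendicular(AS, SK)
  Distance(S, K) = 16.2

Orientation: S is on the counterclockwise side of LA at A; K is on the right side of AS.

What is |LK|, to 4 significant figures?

48.38

∠LAS = 59.6°, so AS runs at -18.8° + (180° − 59.6°) = 101.6° from the x-axis; with |AS| = 15.8, S = A + 15.8·(cos 101.6°, sin 101.6°) = (32.04, 3.489). AS is perpendicular to SK; with |SK| = 16.2 on the right of AS, K = S + 16.2·(0.9796, 0.2011) = (47.91, 6.746). Then |LK| = |K − L| = 48.38.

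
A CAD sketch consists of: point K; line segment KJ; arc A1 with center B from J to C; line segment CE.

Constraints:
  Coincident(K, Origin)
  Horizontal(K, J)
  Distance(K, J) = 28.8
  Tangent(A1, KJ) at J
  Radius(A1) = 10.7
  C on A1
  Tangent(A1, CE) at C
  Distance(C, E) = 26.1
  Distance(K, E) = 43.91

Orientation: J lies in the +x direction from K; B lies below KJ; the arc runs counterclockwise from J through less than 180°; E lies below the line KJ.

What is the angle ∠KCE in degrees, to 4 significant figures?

132.0°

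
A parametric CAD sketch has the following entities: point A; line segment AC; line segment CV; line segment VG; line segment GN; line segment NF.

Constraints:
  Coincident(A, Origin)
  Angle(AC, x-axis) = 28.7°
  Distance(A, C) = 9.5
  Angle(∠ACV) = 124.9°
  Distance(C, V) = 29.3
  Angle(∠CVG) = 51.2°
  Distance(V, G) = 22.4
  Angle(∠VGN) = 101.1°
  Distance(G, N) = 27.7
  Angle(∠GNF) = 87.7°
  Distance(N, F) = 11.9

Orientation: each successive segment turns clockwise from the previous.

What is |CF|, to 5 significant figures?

6.6134

∠VGN = 101.1° gives GN at 125.90° from the x-axis; with |GN| = 27.7, N = (-1.9995, 4.5767). ∠GNF = 87.7° gives NF at 33.600° from the x-axis; with |NF| = 11.9, F = (7.9123, 11.162). Then |CF| = |F − C| = 6.6134.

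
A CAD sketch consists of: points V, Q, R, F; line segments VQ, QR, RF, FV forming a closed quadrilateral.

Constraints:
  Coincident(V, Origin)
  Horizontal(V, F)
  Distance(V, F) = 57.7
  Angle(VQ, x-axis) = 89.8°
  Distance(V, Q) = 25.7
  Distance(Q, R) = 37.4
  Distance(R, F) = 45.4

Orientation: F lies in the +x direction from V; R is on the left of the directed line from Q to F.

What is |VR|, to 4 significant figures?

52.57

Checks: |QR| = 37.40 ✓; |RF| = 45.40 ✓.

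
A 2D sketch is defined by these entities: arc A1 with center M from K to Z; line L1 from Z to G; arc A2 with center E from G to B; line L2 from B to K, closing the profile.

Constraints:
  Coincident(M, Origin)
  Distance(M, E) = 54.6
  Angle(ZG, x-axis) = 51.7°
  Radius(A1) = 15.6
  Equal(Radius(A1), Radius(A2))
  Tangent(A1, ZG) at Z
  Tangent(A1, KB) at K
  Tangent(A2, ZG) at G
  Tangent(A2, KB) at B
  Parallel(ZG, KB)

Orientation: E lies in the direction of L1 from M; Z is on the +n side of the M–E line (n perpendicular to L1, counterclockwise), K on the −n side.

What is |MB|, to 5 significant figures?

56.785

The slot axis is L1's direction at 51.7°, so u = (cos 51.7°, sin 51.7°) = (0.61978, 0.78478) and n = (−sin 51.7°, cos 51.7°) = (-0.78478, 0.61978). M is at the origin and E lies 54.6 along u from M, so E = 54.6·u = (33.840, 42.849). Tangency of A1 to both parallel lines with radius 15.6 puts Z and K at M ± 15.6·n: Z = (-12.243, 9.6686), K = (12.243, -9.6686). Equal radii place G and B the same way about E: G = E + 15.6·n = (21.597, 52.517), B = E − 15.6·n = (46.082, 33.180). Then |MB| = |B − M| = 56.785.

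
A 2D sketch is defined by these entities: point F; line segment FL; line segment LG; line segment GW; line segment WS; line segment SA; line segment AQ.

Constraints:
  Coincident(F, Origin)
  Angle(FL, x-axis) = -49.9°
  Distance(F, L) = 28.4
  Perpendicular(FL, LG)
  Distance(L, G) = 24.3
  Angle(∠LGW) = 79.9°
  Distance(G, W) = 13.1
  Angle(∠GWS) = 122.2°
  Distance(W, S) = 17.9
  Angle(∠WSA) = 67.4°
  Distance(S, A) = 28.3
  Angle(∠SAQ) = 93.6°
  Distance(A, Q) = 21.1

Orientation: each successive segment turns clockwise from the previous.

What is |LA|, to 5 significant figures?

10.355

F is at the origin; FL runs at -49.9° with length 28.4, so L = (18.293, -21.724). FL is perpendicular to LG, so LG runs at -139.90°; with |LG| = 24.3, G = (-0.29448, -37.376). ∠LGW = 79.9° gives GW at 120.00° from the x-axis; with |GW| = 13.1, W = (-6.8445, -26.031). ∠GWS = 122.2° gives WS at 62.200° from the x-axis; with |WS| = 17.9, S = (1.5038, -10.197). ∠WSA = 67.4° gives SA at -50.400° from the x-axis; with |SA| = 28.3, A = (19.543, -32.003). Then |LA| = |A − L| = 10.355.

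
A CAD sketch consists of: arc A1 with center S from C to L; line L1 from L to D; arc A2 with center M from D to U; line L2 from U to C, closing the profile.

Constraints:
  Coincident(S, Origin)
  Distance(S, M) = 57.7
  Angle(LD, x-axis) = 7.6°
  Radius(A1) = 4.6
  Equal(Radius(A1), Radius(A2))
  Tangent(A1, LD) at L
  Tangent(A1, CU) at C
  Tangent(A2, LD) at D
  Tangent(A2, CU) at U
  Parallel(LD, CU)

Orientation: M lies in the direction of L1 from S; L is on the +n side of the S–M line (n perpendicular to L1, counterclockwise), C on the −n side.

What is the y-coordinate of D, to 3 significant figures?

12.2

Tangency of A1 to both parallel lines with radius 4.6 puts L and C at S ± 4.6·n: L = (-0.608, 4.56), C = (0.608, -4.56). Equal radii place D and U the same way about M: D = M + 4.6·n = (56.6, 12.2), U = M − 4.6·n = (57.8, 3.07). So D.y = 12.2.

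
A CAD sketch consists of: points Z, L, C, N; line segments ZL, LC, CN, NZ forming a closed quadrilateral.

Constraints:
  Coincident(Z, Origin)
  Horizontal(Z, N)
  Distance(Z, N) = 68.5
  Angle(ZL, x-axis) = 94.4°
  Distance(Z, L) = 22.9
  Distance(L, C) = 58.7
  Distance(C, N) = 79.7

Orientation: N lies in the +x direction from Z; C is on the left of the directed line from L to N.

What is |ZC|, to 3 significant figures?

77.7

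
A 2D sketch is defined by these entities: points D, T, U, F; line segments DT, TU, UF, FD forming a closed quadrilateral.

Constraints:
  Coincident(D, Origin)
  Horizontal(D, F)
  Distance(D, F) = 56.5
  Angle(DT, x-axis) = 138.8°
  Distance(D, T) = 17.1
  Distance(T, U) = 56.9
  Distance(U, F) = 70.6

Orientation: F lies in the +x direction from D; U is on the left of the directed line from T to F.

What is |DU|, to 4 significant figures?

61.77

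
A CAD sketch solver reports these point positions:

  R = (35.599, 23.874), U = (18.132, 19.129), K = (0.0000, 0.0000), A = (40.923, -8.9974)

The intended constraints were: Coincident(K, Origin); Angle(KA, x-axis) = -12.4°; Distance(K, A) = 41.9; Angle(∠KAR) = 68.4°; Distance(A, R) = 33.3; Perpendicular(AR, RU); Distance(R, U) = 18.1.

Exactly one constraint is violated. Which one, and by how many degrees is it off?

Perpendicular(AR, RU) — off by 6.00°.

K = (0.00, 0.00) ✓; KA at -12.40° ✓; |KA| = 41.90 ✓; ∠KAR = 68.40° ✓; |AR| = 33.30 ✓; ∠(AR, RU) = 96.00° ✗; |RU| = 18.10 ✓.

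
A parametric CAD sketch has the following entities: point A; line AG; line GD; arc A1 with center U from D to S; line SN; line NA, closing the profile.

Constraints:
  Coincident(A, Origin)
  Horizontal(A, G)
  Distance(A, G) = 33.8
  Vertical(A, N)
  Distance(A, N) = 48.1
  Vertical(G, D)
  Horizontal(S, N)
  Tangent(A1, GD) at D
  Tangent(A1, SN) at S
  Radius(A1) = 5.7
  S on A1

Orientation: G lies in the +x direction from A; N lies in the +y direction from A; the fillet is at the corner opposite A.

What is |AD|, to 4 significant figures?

54.22

A is at the origin; A and G share the same y with |AG| = 33.8 and G on the +x side, so G = (33.80, 0.000). A and N share the same x with |AN| = 48.1 and N on the +y side, so N = (0.000, 48.10). The virtual corner opposite A is at (33.80, 48.10). Since A1 is tangent to GD there, UD ⟂ GD and A1 meets SN tangentially, so US is at right angles to SN, with radius 5.7, so the center U sits 5.7 in from both sides at U = (28.10, 42.40). That places the tangent points at D = (33.80, 42.40) on GD and S = (28.10, 48.10) on SN. Then |AD| = |D − A| = 54.22.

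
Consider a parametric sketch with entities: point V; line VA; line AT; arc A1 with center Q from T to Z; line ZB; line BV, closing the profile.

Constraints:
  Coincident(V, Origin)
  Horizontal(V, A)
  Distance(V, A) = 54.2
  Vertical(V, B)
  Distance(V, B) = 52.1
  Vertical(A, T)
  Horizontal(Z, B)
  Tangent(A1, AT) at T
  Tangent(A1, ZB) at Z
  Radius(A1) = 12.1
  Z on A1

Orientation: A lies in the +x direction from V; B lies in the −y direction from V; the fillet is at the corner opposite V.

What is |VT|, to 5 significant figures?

67.362

The virtual corner opposite V is at (54.200, -52.100). A1 meets AT tangentially, so QT is at right angles to AT and the tangent condition forces QZ to be normal to ZB, with radius 12.1, so the center Q sits 12.1 in from both sides at Q = (42.100, -40.000). That places the tangent points at T = (54.200, -40.000) on AT and Z = (42.100, -52.100) on ZB. Then |VT| = |T − V| = 67.362.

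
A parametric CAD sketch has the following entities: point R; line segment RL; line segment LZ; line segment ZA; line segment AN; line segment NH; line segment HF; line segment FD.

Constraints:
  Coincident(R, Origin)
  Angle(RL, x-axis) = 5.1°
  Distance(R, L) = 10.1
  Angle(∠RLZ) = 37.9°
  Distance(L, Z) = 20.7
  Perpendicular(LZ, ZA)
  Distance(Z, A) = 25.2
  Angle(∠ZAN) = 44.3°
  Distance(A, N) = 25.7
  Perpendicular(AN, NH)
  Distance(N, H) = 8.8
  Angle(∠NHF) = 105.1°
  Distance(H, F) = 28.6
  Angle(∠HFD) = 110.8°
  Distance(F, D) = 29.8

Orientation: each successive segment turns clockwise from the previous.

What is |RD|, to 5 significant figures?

43.570

R is at the origin; RL runs at 5.1° with length 10.1, so L = (10.060, 0.89783). ∠RLZ = 37.9° gives LZ at -137.00° from the x-axis; with |LZ| = 20.7, Z = (-5.0790, -13.220). The perpendicularity gives ZA at right angles to LZ, so ZA runs at 133.00°; with |ZA| = 25.2, A = (-22.265, 5.2106). ∠ZAN = 44.3° gives AN at -2.7000° from the x-axis; with |AN| = 25.7, N = (3.4061, 3.9999). The perpendicularity gives NH at right angles to AN, so NH runs at -92.700°; with |NH| = 8.8, H = (2.9916, -4.7903). ∠NHF = 105.1° gives HF at -167.60° from the x-axis; with |HF| = 28.6, F = (-24.941, -10.932). ∠HFD = 110.8° gives FD at 123.20° from the x-axis; with |FD| = 29.8, D = (-41.259, 14.004). Then |RD| = |D − R| = 43.570.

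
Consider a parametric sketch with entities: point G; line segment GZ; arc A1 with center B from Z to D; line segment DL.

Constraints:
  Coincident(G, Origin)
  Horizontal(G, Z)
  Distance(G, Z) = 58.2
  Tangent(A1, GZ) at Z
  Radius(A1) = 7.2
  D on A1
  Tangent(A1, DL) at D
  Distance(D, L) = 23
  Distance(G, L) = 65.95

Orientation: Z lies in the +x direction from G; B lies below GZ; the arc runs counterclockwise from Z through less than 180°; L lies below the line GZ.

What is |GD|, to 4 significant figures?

52.15

G is at the origin; GZ is horizontal with |GZ| = 58.2 and Z on the +x side, so Z = (58.20, 0.000). Since A1 is tangent to GZ there, BZ ⟂ GZ, so B = Z + (0, -7.2) = (58.20, -7.200). Since BD ⟂ DL (tangency), |BL| = √(7.2² + 23.0²) = 24.10 regardless of where D sits on A1. So L lies on both circle(G, 65.95) and circle(B, 24.10); the below-GZ intersection is L = (58.05, -31.30). D is the foot of the tangent from L: D = (51.32, -9.308).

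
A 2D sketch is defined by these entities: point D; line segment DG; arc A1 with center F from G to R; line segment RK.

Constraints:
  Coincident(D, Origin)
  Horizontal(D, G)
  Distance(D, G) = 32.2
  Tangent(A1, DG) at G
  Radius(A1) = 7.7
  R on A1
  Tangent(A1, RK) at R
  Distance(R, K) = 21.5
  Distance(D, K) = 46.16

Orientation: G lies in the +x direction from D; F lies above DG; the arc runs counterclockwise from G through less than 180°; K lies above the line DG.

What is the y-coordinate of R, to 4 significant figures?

9.474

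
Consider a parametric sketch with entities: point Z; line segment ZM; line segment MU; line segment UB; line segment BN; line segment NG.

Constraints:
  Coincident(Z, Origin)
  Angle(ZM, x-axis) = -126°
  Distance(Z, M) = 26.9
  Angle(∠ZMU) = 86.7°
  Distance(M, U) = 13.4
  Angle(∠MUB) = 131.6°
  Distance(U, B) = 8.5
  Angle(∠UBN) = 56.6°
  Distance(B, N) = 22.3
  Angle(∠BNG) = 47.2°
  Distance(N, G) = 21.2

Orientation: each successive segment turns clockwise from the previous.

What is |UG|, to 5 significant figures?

9.0499

∠UBN = 56.6° gives BN at -31.100° from the x-axis; with |BN| = 22.3, N = (-7.4272, -16.301). ∠BNG = 47.2° gives NG at -163.90° from the x-axis; with |NG| = 21.2, G = (-27.796, -22.180). Then |UG| = |G − U| = 9.0499.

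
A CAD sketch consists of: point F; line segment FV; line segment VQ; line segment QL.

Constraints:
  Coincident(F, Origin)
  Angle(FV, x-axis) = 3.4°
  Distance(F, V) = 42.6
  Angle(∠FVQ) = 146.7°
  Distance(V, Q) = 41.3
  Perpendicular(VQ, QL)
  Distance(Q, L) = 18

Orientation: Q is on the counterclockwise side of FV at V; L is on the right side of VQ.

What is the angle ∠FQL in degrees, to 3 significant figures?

107°

∠FVQ = 146.7°, so VQ runs at 3.4° + (180° − 146.7°) = 36.7° from the x-axis; with |VQ| = 41.3, Q = V + 41.3·(cos 36.7°, sin 36.7°) = (75.6, 27.2). VQ is perpendicular to QL; with |QL| = 18.0 on the right of VQ, L = Q + 18.0·(0.598, -0.802) = (86.4, 12.8). Then cos ∠FQL = QF·QL / (|QF||QL|), giving 107°.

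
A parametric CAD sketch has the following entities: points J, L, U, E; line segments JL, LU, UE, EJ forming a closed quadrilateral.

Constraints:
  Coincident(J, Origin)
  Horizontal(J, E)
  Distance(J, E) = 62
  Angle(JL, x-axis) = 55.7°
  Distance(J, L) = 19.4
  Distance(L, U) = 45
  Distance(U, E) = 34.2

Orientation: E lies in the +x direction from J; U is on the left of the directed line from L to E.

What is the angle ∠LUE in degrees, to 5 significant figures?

83.847°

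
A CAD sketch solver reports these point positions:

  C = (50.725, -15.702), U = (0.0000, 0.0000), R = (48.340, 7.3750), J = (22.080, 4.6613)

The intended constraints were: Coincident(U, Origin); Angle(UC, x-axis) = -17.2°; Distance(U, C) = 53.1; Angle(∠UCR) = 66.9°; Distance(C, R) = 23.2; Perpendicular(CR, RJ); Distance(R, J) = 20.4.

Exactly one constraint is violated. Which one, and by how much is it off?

Distance(R, J) = 20.4 — off by 6.00.

U = (0.00, 0.00) ✓; UC at -17.20° ✓; |UC| = 53.10 ✓; ∠UCR = 66.90° ✓; |CR| = 23.20 ✓; ∠(CR, RJ) = 90.00° ✓; |RJ| = 26.40 ✗.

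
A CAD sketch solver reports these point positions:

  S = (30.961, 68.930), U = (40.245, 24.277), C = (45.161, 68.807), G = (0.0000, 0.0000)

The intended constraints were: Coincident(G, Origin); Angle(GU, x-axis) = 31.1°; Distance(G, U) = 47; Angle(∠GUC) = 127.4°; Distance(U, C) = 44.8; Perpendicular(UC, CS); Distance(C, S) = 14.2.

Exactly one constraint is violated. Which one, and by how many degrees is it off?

Perpendicular(UC, CS) — off by 5.80°.

G = (0.00, 0.00) ✓; GU at 31.10° ✓; |GU| = 47.00 ✓; ∠GUC = 127.4° ✓; |UC| = 44.80 ✓; ∠(UC, CS) = 95.80° ✗; |CS| = 14.20 ✓.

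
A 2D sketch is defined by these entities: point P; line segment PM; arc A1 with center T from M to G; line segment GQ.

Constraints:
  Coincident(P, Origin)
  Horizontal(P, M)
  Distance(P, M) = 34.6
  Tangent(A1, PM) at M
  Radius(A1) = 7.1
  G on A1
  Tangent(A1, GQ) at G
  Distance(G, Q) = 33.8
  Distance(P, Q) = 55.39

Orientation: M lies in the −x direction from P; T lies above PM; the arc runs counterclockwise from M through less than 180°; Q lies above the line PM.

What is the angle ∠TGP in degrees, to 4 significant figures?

146.9°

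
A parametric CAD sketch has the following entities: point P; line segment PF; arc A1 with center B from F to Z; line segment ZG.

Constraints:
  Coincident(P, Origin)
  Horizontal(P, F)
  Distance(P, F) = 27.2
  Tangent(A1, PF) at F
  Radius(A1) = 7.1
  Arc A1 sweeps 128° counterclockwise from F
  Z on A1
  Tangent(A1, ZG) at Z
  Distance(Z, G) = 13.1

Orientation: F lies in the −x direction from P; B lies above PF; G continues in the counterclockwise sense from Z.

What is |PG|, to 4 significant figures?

36.81

P is at the origin; PF is horizontal with |PF| = 27.2 and F on the −x side, so F = (-27.20, 0.000). A1 meets PF tangentially, so BF is at right angles to PF, so B = F + (0, 7.1) = (-27.20, 7.100). On A1, F sits at bearing -90° from B; a 128° counterclockwise sweep puts Z at bearing 38°, so Z = B + 7.1·(cos 38°, sin 38°) = (-21.61, 11.47). The tangent condition forces BZ to be normal to ZG, so ZG runs along (−sin 38°, cos 38°); with |ZG| = 13.1, G = (-29.67, 21.79). Then |PG| = |G − P| = 36.81.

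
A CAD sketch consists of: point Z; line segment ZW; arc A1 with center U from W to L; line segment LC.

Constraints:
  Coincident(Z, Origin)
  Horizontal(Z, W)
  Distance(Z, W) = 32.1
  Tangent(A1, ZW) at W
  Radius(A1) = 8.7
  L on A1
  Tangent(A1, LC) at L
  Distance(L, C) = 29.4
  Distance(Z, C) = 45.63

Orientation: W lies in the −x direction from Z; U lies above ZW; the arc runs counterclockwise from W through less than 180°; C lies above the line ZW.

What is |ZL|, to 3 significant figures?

25.1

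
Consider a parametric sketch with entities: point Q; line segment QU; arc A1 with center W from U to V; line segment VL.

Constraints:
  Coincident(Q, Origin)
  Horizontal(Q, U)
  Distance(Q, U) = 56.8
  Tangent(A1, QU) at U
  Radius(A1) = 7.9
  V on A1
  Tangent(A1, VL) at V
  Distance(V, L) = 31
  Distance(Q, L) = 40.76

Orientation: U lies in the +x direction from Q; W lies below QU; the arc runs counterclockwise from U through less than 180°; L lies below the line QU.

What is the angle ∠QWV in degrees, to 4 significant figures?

31.96°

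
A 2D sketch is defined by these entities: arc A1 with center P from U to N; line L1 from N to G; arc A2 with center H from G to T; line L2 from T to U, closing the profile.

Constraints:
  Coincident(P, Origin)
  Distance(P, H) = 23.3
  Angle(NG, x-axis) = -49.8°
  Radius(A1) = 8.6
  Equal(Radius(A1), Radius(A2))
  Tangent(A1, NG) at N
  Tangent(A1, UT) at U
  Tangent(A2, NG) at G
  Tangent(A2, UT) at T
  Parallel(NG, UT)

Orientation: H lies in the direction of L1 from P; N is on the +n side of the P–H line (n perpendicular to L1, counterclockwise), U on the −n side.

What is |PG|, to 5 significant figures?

24.836

The slot axis is L1's direction at -49.8°, so u = (cos -49.8°, sin -49.8°) = (0.64546, -0.76380) and n = (−sin -49.8°, cos -49.8°) = (0.76380, 0.64546). P is at the origin and H lies 23.3 along u from P, so H = 23.3·u = (15.039, -17.796). Tangency of A1 to both parallel lines with radius 8.6 puts N and U at P ± 8.6·n: N = (6.5686, 5.5509), U = (-6.5686, -5.5509). Equal radii place G and T the same way about H: G = H + 8.6·n = (21.608, -12.246), T = H − 8.6·n = (8.4705, -23.347). Then |PG| = |G − P| = 24.836.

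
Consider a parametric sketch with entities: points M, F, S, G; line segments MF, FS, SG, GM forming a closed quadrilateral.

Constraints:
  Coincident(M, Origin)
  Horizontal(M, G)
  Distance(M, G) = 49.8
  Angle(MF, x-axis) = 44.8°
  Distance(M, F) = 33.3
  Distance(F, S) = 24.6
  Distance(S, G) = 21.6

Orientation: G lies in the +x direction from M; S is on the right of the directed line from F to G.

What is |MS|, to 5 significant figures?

28.220

M is at the origin; M and G share the same y with |MG| = 49.8 and G in +x, so G = (49.8, 0). MF runs at 44.8° with |MF| = 33.3, so F = (23.629, 23.464). S is determined by |FS| = 24.6 and |SG| = 21.6 together: it lies at the intersection of circle(F, 24.6) and circle(G, 21.6). With |FG| = 35.150, the foot of the radical line on FG is 19.546 from F and the perpendicular offset is √(24.6² − 19.546²) = 14.936. Taking the right-of-FG solution: S = (28.212, -0.70504).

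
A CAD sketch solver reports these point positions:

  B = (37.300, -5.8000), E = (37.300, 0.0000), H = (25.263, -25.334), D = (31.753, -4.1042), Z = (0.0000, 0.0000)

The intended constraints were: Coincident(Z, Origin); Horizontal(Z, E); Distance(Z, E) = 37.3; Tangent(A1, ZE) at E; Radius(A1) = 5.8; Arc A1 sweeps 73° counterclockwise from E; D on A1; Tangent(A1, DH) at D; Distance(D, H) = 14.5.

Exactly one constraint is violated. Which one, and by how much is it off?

Distance(D, H) = 14.5 — off by 7.70.

Z = (0.00, 0.00) ✓; Z.y = 0.00, E.y = 0.00 ✓; |ZE| = 37.30 ✓; ∠(BE, EZ) = 90.00° ✓; |BE| = 5.800 ✓; bearing(B→D) − bearing(B→E) = 73.00° ✓; |BD| = 5.800 ✓; ∠(BD, DH) = 90.00° ✓; |DH| = 22.20 ✗.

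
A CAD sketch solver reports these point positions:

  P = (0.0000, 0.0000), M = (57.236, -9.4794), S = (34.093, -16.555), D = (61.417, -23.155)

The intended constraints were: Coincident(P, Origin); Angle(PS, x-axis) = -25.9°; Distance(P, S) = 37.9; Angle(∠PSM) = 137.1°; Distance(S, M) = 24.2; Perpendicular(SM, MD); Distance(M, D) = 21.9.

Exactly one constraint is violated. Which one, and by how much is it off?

Distance(M, D) = 21.9 — off by 7.60.

P = (0.00, 0.00) ✓; PS at -25.90° ✓; |PS| = 37.90 ✓; ∠PSM = 137.1° ✓; |SM| = 24.20 ✓; ∠(SM, MD) = 90.00° ✓; |MD| = 14.30 ✗.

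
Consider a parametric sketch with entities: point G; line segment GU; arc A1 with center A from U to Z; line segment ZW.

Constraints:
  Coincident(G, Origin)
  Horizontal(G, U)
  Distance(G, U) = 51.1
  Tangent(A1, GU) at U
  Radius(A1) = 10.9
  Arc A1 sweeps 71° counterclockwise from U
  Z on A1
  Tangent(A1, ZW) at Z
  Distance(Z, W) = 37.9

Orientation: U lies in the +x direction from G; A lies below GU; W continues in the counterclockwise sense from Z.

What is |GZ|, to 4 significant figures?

41.45

G is at the origin; G and U share the same y with |GU| = 51.1 and U on the +x side, so U = (51.10, 0.000). Tangency of A1 to GU means the radius AU is perpendicular to GU, so A = U + (0, -10.9) = (51.10, -10.90). On A1, U sits at bearing 90° from A; a 71° counterclockwise sweep puts Z at bearing 161°, so Z = A + 10.9·(cos 161°, sin 161°) = (40.79, -7.351). Then |GZ| = |Z − G| = 41.45.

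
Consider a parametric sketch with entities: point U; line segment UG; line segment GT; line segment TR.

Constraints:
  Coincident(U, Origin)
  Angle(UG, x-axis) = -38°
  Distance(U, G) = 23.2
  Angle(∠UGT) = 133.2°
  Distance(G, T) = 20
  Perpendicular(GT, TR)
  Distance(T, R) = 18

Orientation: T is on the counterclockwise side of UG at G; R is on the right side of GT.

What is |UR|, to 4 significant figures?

50.06

∠UGT = 133.2°, so GT runs at -38.0° + (180° − 133.2°) = 8.800° from the x-axis; with |GT| = 20.0, T = G + 20.0·(cos 8.800°, sin 8.800°) = (38.05, -11.22). GT ⟂ TR; with |TR| = 18.0 on the right of GT, R = T + 18.0·(0.1530, -0.9882) = (40.80, -29.01). Then |UR| = |R − U| = 50.06.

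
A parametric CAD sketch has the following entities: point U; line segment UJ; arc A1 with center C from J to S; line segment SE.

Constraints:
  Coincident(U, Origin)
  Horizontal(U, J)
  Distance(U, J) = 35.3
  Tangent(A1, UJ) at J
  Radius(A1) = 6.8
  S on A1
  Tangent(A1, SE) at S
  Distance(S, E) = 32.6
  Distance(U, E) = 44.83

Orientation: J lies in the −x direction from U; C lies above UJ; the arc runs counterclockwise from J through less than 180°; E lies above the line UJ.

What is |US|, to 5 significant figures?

29.156

U is at the origin; U and J share the same y with |UJ| = 35.3 and J on the −x side, so J = (-35.300, 0.0000). Tangency of A1 to UJ means the radius CJ is perpendicular to UJ, so C = J + (0, 6.8) = (-35.300, 6.8000). Since CS ⟂ SE (tangency), |CE| = √(6.8² + 32.6²) = 33.302 regardless of where S sits on A1. So E lies on both circle(U, 44.83) and circle(C, 33.302); the above-UJ intersection is E = (-23.737, 38.030). S is the foot of the tangent from E: S = (-28.575, 5.7908).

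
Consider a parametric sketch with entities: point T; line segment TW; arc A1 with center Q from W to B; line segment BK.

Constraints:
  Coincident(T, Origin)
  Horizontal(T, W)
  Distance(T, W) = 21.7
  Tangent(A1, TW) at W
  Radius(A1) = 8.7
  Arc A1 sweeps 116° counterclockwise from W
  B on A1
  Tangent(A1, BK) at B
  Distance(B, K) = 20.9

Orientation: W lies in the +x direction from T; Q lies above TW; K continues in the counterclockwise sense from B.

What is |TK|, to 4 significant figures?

37.34

T is at the origin; T and W share the same y with |TW| = 21.7 and W on the +x side, so W = (21.70, 0.000). A1 meets TW tangentially, so QW is at right angles to TW, so Q = W + (0, 8.7) = (21.70, 8.700). On A1, W sits at bearing -90° from Q; a 116° counterclockwise sweep puts B at bearing 26°, so B = Q + 8.7·(cos 26°, sin 26°) = (29.52, 12.51). Tangency of A1 to BK means the radius QB is perpendicular to BK, so BK runs along (−sin 26°, cos 26°); with |BK| = 20.9, K = (20.36, 31.30). Then |TK| = |K − T| = 37.34.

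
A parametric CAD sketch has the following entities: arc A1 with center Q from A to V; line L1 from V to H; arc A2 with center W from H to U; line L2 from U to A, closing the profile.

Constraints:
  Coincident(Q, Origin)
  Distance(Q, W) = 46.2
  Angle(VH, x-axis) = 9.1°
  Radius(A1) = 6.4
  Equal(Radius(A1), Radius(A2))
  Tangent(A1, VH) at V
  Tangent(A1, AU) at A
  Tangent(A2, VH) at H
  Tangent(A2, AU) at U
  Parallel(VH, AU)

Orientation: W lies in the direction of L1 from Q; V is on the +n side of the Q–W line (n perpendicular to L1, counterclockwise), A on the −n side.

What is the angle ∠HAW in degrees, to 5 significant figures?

7.5988°

Tangency of A1 to both parallel lines with radius 6.4 puts V and A at Q ± 6.4·n: V = (-1.0122, 6.3194), A = (1.0122, -6.3194). Equal radii place H and U the same way about W: H = W + 6.4·n = (44.606, 13.626), U = W − 6.4·n = (46.631, 0.98745). Then cos ∠HAW = AH·AW / (|AH||AW|), giving 7.5988°.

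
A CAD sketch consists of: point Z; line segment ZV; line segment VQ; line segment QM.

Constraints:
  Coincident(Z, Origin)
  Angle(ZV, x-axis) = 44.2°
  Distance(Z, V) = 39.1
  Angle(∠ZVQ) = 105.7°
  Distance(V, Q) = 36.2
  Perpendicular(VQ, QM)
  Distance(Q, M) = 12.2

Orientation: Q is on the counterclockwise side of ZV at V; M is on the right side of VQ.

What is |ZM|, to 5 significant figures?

68.356

∠ZVQ = 105.7°, so VQ runs at 44.2° + (180° − 105.7°) = 118.50° from the x-axis; with |VQ| = 36.2, Q = V + 36.2·(cos 118.50°, sin 118.50°) = (10.758, 59.072). VQ is perpendicular to QM; with |QM| = 12.2 on the right of VQ, M = Q + 12.2·(0.87882, 0.47716) = (21.480, 64.894). Then |ZM| = |M − Z| = 68.356.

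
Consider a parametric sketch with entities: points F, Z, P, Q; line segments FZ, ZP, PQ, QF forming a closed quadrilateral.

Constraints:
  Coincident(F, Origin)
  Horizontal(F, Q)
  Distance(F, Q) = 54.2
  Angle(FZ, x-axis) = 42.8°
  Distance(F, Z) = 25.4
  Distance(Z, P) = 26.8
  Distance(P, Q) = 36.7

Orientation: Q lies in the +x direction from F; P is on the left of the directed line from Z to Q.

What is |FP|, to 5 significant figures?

52.153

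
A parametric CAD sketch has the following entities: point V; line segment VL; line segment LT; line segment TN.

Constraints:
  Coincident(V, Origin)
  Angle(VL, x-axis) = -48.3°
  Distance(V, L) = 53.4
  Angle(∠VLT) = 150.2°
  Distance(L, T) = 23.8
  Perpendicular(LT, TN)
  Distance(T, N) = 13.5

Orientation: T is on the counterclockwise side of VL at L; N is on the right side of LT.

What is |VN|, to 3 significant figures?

80.8

∠VLT = 150.2°, so LT runs at -48.3° + (180° − 150.2°) = -18.5° from the x-axis; with |LT| = 23.8, T = L + 23.8·(cos -18.5°, sin -18.5°) = (58.1, -47.4). LT is perpendicular to TN; with |TN| = 13.5 on the right of LT, N = T + 13.5·(-0.317, -0.948) = (53.8, -60.2). Then |VN| = |N − V| = 80.8.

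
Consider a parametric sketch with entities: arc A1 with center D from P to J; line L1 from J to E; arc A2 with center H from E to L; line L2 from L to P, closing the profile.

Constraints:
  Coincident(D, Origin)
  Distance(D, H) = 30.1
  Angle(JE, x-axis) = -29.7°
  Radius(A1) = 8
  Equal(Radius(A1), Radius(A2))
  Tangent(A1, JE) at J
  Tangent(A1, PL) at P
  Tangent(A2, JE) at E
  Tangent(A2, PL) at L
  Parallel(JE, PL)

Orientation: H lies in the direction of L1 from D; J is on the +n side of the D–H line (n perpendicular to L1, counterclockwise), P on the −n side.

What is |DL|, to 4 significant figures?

31.14

The slot axis is L1's direction at -29.7°, so u = (cos -29.7°, sin -29.7°) = (0.8686, -0.4955) and n = (−sin -29.7°, cos -29.7°) = (0.4955, 0.8686). D is at the origin and H lies 30.1 along u from D, so H = 30.1·u = (26.15, -14.91). Tangency of A1 to both parallel lines with radius 8.0 puts J and P at D ± 8.0·n: J = (3.964, 6.949), P = (-3.964, -6.949). Equal radii place E and L the same way about H: E = H + 8.0·n = (30.11, -7.964), L = H − 8.0·n = (22.18, -21.86). Then |DL| = |L − D| = 31.14.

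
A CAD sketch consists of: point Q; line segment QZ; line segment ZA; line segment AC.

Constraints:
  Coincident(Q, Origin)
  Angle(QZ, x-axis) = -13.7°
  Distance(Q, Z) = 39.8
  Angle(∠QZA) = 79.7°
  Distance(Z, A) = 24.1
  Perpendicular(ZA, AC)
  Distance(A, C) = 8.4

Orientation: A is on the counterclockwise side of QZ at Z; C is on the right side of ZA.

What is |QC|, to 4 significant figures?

50.50

∠QZA = 79.7°, so ZA runs at -13.7° + (180° − 79.7°) = 86.60° from the x-axis; with |ZA| = 24.1, A = Z + 24.1·(cos 86.60°, sin 86.60°) = (40.10, 14.63). ZA is perpendicular to AC; with |AC| = 8.4 on the right of ZA, C = A + 8.4·(0.9982, -0.05931) = (48.48, 14.13). Then |QC| = |C − Q| = 50.50.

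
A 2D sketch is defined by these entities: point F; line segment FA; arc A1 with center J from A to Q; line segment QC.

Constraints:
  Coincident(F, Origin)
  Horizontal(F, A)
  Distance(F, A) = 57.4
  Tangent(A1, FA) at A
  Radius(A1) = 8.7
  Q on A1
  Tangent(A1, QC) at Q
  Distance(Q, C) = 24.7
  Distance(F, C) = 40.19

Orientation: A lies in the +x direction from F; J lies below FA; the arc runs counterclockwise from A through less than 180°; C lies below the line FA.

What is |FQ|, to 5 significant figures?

51.075

F is at the origin; FA is horizontal with |FA| = 57.4 and A on the +x side, so A = (57.400, 0.0000). A1 meets FA tangentially, so JA is at right angles to FA, so J = A + (0, -8.7) = (57.400, -8.7000). Since JQ ⟂ QC (tangency), |JC| = √(8.7² + 24.7²) = 26.187 regardless of where Q sits on A1. So C lies on both circle(F, 40.19) and circle(J, 26.187); the below-FA intersection is C = (34.275, -20.988). Q is the foot of the tangent from C: Q = (50.997, -2.8098).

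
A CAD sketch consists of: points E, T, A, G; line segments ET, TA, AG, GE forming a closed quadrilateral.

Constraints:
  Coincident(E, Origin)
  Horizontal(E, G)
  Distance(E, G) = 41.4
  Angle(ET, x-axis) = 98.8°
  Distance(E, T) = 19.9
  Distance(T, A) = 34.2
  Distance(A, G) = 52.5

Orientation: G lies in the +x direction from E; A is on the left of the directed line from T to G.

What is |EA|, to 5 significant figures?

50.085

Checks: ET at 98.80° ✓; |TA| = 34.20 ✓; |AG| = 52.50 ✓.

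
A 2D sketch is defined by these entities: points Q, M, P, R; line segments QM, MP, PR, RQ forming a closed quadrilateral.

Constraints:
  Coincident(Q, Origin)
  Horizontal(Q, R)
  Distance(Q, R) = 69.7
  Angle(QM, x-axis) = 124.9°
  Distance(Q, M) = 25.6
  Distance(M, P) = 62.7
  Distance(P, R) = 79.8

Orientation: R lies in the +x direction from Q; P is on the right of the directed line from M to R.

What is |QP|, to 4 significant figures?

39.84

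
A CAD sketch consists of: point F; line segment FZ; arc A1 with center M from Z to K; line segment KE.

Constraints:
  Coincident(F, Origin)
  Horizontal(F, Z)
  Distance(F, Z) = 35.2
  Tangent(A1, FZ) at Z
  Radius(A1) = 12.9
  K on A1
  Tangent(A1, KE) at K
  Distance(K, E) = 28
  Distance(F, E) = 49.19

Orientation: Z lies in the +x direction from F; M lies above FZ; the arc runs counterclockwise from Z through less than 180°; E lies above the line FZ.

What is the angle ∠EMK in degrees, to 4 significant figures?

65.26°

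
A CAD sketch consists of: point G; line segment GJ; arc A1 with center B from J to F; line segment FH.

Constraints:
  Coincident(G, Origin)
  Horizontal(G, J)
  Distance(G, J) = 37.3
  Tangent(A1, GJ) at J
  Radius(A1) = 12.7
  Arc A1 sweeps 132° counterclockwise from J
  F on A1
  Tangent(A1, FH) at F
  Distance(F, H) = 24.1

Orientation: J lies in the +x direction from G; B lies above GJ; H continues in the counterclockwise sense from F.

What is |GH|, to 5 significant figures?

49.664

G is at the origin; G and J share the same y with |GJ| = 37.3 and J on the +x side, so J = (37.300, 0.0000). Since A1 is tangent to GJ there, BJ ⟂ GJ, so B = J + (0, 12.7) = (37.300, 12.700). On A1, J sits at bearing -90° from B; a 132° counterclockwise sweep puts F at bearing 42°, so F = B + 12.7·(cos 42°, sin 42°) = (46.738, 21.198). A1 meets FH tangentially, so BF is at right angles to FH, so FH runs along (−sin 42°, cos 42°); with |FH| = 24.1, H = (30.612, 39.108). Then |GH| = |H − G| = 49.664.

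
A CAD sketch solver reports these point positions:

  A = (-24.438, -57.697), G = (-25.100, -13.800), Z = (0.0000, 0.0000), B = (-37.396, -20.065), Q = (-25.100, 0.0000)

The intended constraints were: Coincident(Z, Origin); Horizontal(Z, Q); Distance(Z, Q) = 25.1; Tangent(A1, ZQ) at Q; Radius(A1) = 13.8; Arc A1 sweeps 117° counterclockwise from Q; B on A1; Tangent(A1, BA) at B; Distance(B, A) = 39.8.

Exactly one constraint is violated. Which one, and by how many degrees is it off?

Tangent(A1, BA) at B — off by 8.00°.

Z = (0.00, 0.00) ✓; Z.y = 0.00, Q.y = 0.00 ✓; |ZQ| = 25.10 ✓; ∠(GQ, QZ) = 90.00° ✓; |GQ| = 13.80 ✓; bearing(G→B) − bearing(G→Q) = 117.0° ✓; |GB| = 13.80 ✓; ∠(GB, BA) = 98.00° ✗; |BA| = 39.80 ✓.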